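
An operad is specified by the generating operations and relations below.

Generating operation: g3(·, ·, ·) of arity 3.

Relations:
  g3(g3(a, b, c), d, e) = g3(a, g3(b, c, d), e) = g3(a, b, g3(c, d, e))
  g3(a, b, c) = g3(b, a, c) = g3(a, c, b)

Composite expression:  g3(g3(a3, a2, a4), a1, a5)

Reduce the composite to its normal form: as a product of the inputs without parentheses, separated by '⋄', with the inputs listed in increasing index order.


Shape and order are irrelevant to g3; the a-input set decides.
g3(a3, a2, a4) reduces to a3 ⋄ a2 ⋄ a4
g3(g3(a3, a2, a4), a1, a5) reduces to a3 ⋄ a2 ⋄ a4 ⋄ a1 ⋄ a5
commutativity sorts the factors: a1 ⋄ a2 ⋄ a3 ⋄ a4 ⋄ a5

a1 ⋄ a2 ⋄ a3 ⋄ a4 ⋄ a5


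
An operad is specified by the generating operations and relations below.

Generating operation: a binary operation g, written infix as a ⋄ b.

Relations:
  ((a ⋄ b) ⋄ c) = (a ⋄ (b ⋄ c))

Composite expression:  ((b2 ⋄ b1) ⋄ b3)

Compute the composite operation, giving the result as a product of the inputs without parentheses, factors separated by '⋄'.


b2 ⋄ b1 ⋄ b3

Every regrouping of g is equal, so read the b-inputs in written order.
(b2 ⋄ b1) linearizes to b2 ⋄ b1
((b2 ⋄ b1) ⋄ b3) linearizes to b2 ⋄ b1 ⋄ b3


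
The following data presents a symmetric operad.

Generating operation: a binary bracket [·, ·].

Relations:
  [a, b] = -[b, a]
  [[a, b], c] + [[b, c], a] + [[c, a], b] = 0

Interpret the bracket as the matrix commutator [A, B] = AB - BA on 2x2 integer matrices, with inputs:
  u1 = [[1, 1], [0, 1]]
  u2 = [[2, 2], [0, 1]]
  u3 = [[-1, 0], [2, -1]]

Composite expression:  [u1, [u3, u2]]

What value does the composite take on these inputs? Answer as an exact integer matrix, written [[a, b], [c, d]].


[[2, 8], [0, -2]]


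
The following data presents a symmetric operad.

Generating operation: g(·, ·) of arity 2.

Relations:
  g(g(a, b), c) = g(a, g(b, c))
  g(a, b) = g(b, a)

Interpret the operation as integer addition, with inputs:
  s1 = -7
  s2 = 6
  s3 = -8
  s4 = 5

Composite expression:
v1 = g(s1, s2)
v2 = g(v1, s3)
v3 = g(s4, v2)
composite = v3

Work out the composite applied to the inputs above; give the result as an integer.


g(s1, s2) = -1
g(g(s1, s2), s3) = -9
g(s4, g(g(s1, s2), s3)) = -4

-4


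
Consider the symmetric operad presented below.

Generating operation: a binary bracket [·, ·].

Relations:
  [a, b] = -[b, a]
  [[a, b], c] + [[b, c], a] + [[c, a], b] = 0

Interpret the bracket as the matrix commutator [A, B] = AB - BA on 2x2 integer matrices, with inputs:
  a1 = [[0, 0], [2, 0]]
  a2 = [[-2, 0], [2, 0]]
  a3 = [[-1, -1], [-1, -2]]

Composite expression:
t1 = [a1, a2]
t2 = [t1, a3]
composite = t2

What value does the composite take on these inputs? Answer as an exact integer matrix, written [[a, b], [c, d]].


[[-4, 0], [-4, 4]]


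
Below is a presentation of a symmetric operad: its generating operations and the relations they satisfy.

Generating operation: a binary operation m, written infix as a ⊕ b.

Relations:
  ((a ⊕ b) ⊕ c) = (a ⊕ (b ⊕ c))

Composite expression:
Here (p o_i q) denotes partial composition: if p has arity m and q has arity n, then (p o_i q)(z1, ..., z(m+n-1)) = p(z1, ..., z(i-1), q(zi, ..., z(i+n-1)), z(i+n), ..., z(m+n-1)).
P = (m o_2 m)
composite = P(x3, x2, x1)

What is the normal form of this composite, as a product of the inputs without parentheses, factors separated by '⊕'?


All parenthesizations of m agree; list the x-inputs left to right.
(x2 ⊕ x1) linearizes to x2 ⊕ x1
(x3 ⊕ (x2 ⊕ x1)) linearizes to x3 ⊕ x2 ⊕ x1

x3 ⊕ x2 ⊕ x1


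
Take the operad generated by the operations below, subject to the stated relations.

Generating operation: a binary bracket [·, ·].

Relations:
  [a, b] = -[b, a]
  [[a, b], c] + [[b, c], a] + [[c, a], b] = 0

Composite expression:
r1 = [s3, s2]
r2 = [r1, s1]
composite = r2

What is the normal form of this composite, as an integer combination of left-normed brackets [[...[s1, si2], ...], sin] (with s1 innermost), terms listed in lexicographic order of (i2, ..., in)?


[[s1, s2], s3] - [[s1, s3], s2]

In the tensor algebra, words opening s1 carry the s1-anchored form.
Composite bracket: [[s3, s2], s1]
Applying ab - ba throughout gives 4 signed words (2^2 = 4).
Collect the words opening with s1:
  word s1s2s3 has sign +1, contributing +[[s1, s2], s3]
  word s1s3s2 has sign -1, contributing -[[s1, s3], s2]


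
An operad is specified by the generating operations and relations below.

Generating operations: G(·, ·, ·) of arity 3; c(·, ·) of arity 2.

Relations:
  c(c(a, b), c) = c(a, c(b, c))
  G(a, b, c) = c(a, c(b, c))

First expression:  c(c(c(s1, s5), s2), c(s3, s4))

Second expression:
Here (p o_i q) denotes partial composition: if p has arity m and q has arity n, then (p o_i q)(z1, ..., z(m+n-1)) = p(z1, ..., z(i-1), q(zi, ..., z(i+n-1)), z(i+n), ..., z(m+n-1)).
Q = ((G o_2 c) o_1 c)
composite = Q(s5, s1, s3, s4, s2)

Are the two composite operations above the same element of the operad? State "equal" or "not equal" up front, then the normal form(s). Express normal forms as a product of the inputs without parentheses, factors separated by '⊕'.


Normal form of the first expression: s1 ⊕ s5 ⊕ s2 ⊕ s3 ⊕ s4
Normal form of the second expression: s5 ⊕ s1 ⊕ s3 ⊕ s4 ⊕ s2
The normal forms differ: not equal.

not equal — first s1 ⊕ s5 ⊕ s2 ⊕ s3 ⊕ s4, second s5 ⊕ s1 ⊕ s3 ⊕ s4 ⊕ s2


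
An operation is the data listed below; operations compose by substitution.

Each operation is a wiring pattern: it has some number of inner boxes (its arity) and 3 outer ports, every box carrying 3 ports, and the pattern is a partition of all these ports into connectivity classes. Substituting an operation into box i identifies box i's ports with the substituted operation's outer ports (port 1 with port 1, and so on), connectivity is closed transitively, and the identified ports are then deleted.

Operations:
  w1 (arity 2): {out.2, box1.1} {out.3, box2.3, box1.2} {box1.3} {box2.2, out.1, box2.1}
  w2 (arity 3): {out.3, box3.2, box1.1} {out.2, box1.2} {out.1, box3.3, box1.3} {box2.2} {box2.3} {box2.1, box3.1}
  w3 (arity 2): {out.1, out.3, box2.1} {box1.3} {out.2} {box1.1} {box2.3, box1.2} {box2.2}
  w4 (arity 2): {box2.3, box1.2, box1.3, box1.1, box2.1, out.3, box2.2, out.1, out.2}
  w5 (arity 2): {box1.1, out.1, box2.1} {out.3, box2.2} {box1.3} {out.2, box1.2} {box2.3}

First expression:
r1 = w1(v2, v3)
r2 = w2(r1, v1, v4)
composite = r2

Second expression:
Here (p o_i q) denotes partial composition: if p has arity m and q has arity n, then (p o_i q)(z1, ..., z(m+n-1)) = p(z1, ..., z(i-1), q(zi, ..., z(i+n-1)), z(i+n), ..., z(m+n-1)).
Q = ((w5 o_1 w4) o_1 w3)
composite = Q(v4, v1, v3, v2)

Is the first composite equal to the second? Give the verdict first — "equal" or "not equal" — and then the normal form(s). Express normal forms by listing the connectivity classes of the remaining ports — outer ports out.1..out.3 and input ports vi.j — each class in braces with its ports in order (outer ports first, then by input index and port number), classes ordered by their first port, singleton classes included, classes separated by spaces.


The first composite normalizes to {out.1, v2.2, v3.3, v4.3} {out.2, v2.1} {out.3, v3.1, v3.2, v4.2} {v1.1, v4.1} {v1.2} {v1.3} {v2.3}
The second composite normalizes to {out.1, out.2, v1.1, v2.1, v3.1, v3.2, v3.3} {out.3, v2.2} {v1.2} {v1.3, v4.2} {v2.3} {v4.1} {v4.3}
No match — not equal.

not equal; first: {out.1, v2.2, v3.3, v4.3} {out.2, v2.1} {out.3, v3.1, v3.2, v4.2} {v1.1, v4.1} {v1.2} {v1.3} {v2.3}; second: {out.1, out.2, v1.1, v2.1, v3.1, v3.2, v3.3} {out.3, v2.2} {v1.2} {v1.3, v4.2} {v2.3} {v4.1} {v4.3}


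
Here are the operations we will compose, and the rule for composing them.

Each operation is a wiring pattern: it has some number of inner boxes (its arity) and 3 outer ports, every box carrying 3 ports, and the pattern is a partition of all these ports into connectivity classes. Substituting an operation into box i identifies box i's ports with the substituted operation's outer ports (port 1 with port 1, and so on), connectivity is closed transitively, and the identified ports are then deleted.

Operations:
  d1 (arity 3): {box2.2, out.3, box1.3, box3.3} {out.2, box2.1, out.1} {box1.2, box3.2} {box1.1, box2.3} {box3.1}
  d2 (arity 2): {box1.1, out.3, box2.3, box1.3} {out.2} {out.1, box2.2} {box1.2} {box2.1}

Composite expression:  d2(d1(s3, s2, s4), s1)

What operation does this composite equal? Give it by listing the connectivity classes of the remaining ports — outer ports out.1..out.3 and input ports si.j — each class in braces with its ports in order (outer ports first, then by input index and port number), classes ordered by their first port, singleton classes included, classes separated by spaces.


{out.1, s1.2} {out.2} {out.3, s1.3, s2.1, s2.2, s3.3, s4.3} {s1.1} {s2.3, s3.1} {s3.2, s4.2} {s4.1}

Two ports join when wires chain via d2-identified ports.
through d1, on inputs (s3, s2, s4): {out.1, out.2, s2.1} {out.3, s2.2, s3.3, s4.3} {s2.3, s3.1} {s3.2, s4.2} {s4.1} (out.j = stage outer ports)
through d2, on inputs (s3, s2, s4, s1): {out.1, s1.2} {out.2} {out.3, s1.3, s2.1, s2.2, s3.3, s4.3} {s1.1} {s2.3, s3.1} {s3.2, s4.2} {s4.1} (out.j = stage outer ports)


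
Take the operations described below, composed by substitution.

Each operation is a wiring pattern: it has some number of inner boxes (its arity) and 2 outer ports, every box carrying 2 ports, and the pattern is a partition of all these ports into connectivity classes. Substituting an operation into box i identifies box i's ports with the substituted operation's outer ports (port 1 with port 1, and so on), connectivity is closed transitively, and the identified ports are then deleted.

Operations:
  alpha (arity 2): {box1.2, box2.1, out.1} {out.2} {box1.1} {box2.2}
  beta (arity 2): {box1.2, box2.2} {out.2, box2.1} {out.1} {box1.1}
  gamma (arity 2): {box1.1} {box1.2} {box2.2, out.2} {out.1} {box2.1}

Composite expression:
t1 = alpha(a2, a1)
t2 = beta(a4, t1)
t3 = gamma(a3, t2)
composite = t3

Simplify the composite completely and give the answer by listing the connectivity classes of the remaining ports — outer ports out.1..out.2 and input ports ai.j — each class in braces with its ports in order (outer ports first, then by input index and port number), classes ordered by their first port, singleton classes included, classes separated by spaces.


{out.1} {out.2, a1.1, a2.2} {a1.2} {a2.1} {a3.1} {a3.2} {a4.1} {a4.2}

Connectivity passes through glued gamma-boundaries; trace each wire chain.
through alpha, on inputs (a2, a1): {out.1, a1.1, a2.2} {out.2} {a1.2} {a2.1} (out.j = stage outer ports)
through beta, on inputs (a4, a2, a1): {out.1} {out.2, a1.1, a2.2} {a1.2} {a2.1} {a4.1} {a4.2} (out.j = stage outer ports)
through gamma, on inputs (a3, a4, a2, a1): {out.1} {out.2, a1.1, a2.2} {a1.2} {a2.1} {a3.1} {a3.2} {a4.1} {a4.2} (out.j = stage outer ports)


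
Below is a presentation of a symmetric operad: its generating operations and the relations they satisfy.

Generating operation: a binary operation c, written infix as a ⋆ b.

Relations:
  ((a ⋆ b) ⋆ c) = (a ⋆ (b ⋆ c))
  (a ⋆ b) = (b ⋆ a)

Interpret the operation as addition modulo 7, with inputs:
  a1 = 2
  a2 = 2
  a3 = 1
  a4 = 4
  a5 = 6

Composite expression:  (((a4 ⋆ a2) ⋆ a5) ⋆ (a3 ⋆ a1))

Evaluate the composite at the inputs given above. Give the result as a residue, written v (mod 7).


(a4 ⋆ a2) = 6
((a4 ⋆ a2) ⋆ a5) = 5
(a3 ⋆ a1) = 3
(((a4 ⋆ a2) ⋆ a5) ⋆ (a3 ⋆ a1)) = 1

1 (mod 7)


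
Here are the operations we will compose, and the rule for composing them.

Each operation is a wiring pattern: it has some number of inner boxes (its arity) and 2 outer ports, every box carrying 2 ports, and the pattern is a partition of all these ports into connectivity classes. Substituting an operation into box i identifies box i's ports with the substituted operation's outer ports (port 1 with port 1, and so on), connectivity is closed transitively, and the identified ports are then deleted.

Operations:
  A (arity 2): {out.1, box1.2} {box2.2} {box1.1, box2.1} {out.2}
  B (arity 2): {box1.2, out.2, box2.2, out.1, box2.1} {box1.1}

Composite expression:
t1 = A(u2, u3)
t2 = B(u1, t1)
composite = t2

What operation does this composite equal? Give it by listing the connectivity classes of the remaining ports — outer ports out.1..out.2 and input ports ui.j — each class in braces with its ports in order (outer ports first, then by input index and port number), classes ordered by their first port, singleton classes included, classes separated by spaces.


{out.1, out.2, u1.2, u2.2} {u1.1} {u2.1, u3.1} {u3.2}

Two ports join when wires chain via B-identified ports.
the subtree at A composes to {out.1, u2.2} {out.2} {u2.1, u3.1} {u3.2} on (u2, u3); out.j = own outer ports
the subtree at B composes to {out.1, out.2, u1.2, u2.2} {u1.1} {u2.1, u3.1} {u3.2} on (u1, u2, u3); out.j = own outer ports


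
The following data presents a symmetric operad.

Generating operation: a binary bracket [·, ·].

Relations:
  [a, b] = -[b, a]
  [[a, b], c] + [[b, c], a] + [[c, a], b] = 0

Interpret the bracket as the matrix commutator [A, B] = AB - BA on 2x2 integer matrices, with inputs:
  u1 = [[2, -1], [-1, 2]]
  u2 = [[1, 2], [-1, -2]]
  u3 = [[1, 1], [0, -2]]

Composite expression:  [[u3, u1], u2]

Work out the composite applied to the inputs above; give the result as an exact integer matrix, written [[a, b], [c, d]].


[u3, u1] = [[-1, -3], [3, 1]]
[[u3, u1], u2] = [[-3, 5], [7, 3]]

[[-3, 5], [7, 3]]


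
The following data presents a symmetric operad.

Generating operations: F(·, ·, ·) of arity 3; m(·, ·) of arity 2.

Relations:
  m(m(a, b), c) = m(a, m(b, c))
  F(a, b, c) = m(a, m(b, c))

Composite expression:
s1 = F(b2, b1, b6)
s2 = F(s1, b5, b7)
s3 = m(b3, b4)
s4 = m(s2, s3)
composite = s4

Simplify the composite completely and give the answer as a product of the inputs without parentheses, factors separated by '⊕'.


Under associativity of m, the answer is the b's in reading order.
F(b2, b1, b6) linearizes to b2 ⊕ b1 ⊕ b6
F(F(b2, b1, b6), b5, b7) linearizes to b2 ⊕ b1 ⊕ b6 ⊕ b5 ⊕ b7
m(b3, b4) linearizes to b3 ⊕ b4
m(F(F(b2, b1, b6), b5, b7), m(b3, b4)) linearizes to b2 ⊕ b1 ⊕ b6 ⊕ b5 ⊕ b7 ⊕ b3 ⊕ b4

b2 ⊕ b1 ⊕ b6 ⊕ b5 ⊕ b7 ⊕ b3 ⊕ b4


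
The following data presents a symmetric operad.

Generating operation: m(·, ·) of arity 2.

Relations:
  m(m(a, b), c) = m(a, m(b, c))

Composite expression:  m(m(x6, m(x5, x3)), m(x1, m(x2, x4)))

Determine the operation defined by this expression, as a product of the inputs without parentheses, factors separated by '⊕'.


x6 ⊕ x5 ⊕ x3 ⊕ x1 ⊕ x2 ⊕ x4

Key point: m is associative — brackets drop, the x-order remains.
m(x5, x3) reduces to x5 ⊕ x3
m(x6, m(x5, x3)) reduces to x6 ⊕ x5 ⊕ x3
m(x2, x4) reduces to x2 ⊕ x4
m(x1, m(x2, x4)) reduces to x1 ⊕ x2 ⊕ x4
m(m(x6, m(x5, x3)), m(x1, m(x2, x4))) reduces to x6 ⊕ x5 ⊕ x3 ⊕ x1 ⊕ x2 ⊕ x4


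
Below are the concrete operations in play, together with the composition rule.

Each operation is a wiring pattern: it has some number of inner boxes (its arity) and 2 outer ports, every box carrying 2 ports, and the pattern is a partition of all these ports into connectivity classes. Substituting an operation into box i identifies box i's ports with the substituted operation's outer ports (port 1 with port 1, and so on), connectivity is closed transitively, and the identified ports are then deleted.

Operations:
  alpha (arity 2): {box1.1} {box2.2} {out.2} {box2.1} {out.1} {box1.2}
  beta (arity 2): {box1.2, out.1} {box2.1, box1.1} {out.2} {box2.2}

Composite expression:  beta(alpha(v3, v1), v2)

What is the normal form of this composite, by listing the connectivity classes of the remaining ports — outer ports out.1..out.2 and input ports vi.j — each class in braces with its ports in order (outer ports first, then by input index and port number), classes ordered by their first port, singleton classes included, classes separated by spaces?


{out.1} {out.2} {v1.1} {v1.2} {v2.1} {v2.2} {v3.1} {v3.2}

After gluing at beta, chains via deleted ports link the v-ports.
the subtree at alpha composes to {out.1} {out.2} {v1.1} {v1.2} {v3.1} {v3.2} on (v3, v1); out.j = own outer ports
the subtree at beta composes to {out.1} {out.2} {v1.1} {v1.2} {v2.1} {v2.2} {v3.1} {v3.2} on (v3, v1, v2); out.j = own outer ports


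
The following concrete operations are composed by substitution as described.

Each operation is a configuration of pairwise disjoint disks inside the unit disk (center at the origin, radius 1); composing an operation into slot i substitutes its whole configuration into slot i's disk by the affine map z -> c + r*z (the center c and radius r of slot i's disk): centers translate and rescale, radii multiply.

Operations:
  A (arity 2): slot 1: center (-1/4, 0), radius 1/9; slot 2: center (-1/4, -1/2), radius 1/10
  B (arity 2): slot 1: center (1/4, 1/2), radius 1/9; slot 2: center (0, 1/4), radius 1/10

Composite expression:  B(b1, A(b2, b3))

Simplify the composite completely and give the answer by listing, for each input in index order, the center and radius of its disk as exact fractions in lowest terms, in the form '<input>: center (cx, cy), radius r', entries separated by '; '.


b1: center (1/4, 1/2), radius 1/9; b2: center (-1/40, 1/4), radius 1/90; b3: center (-1/40, 1/5), radius 1/100

Nesting under B composes maps z -> c + r*z down each b-path.
b1: after 1 affine step, its disk has center (1/4, 1/2), radius 1/9
b2: after 2 affine steps, its disk has center (-1/40, 1/4), radius 1/90
b3: after 2 affine steps, its disk has center (-1/40, 1/5), radius 1/100


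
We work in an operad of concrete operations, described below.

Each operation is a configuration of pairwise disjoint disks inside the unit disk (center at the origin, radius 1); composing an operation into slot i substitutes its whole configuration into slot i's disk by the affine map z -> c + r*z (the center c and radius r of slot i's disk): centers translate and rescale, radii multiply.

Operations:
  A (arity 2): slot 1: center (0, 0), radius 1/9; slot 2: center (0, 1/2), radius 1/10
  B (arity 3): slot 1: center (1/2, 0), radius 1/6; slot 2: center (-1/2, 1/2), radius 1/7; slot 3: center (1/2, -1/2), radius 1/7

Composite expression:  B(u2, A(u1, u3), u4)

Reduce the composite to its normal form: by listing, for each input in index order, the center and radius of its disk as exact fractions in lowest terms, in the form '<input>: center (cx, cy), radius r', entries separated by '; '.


Each u-disk chains the slot maps above it in B; radii multiply.
u2: after 1 affine step, its disk has center (1/2, 0), radius 1/6
u1: after 2 affine steps, its disk has center (-1/2, 1/2), radius 1/63
u3: after 2 affine steps, its disk has center (-1/2, 4/7), radius 1/70
u4: after 1 affine step, its disk has center (1/2, -1/2), radius 1/7

u1: center (-1/2, 1/2), radius 1/63; u2: center (1/2, 0), radius 1/6; u3: center (-1/2, 4/7), radius 1/70; u4: center (1/2, -1/2), radius 1/7


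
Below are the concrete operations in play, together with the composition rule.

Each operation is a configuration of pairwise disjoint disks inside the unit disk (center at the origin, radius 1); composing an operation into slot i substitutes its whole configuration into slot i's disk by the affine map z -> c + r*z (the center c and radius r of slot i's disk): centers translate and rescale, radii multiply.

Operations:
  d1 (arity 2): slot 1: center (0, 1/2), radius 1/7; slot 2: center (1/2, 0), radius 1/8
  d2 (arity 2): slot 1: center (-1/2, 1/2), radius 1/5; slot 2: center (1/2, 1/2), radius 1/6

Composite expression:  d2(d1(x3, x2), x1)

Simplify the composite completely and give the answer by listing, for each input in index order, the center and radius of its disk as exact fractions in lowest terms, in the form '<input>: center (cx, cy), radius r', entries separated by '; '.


x1: center (1/2, 1/2), radius 1/6; x2: center (-2/5, 1/2), radius 1/40; x3: center (-1/2, 3/5), radius 1/35

Nesting under d2 composes maps z -> c + r*z down each x-path.
input x3: applying the 2 nested substitutions gives center (-1/2, 3/5), radius 1/35
input x2: applying the 2 nested substitutions gives center (-2/5, 1/2), radius 1/40
input x1: applying the 1 nested substitution gives center (1/2, 1/2), radius 1/6


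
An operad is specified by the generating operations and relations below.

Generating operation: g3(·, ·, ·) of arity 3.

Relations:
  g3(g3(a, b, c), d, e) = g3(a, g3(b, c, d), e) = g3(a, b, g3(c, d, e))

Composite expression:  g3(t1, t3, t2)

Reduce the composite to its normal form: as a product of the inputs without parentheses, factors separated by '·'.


Key point: g3 is associative — brackets drop, the t-order remains.
g3(t1, t3, t2) flattens to t1 · t3 · t2

t1 · t3 · t2


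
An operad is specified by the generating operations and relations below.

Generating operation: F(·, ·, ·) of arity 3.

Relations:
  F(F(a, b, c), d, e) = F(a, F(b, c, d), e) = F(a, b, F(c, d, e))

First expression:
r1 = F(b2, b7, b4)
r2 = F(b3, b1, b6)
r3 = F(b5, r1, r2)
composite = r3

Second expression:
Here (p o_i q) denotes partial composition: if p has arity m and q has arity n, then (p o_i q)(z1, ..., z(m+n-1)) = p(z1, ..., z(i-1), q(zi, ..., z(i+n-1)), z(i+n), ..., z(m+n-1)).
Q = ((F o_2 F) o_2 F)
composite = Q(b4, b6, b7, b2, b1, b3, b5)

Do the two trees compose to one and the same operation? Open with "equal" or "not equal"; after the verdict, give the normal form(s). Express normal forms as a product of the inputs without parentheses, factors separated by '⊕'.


The first expression, normalized: b5 ⊕ b2 ⊕ b7 ⊕ b4 ⊕ b3 ⊕ b1 ⊕ b6
The second expression, normalized: b4 ⊕ b6 ⊕ b7 ⊕ b2 ⊕ b1 ⊕ b3 ⊕ b5
The forms do not match — not equal.

not equal — first b5 ⊕ b2 ⊕ b7 ⊕ b4 ⊕ b3 ⊕ b1 ⊕ b6, second b4 ⊕ b6 ⊕ b7 ⊕ b2 ⊕ b1 ⊕ b3 ⊕ b5


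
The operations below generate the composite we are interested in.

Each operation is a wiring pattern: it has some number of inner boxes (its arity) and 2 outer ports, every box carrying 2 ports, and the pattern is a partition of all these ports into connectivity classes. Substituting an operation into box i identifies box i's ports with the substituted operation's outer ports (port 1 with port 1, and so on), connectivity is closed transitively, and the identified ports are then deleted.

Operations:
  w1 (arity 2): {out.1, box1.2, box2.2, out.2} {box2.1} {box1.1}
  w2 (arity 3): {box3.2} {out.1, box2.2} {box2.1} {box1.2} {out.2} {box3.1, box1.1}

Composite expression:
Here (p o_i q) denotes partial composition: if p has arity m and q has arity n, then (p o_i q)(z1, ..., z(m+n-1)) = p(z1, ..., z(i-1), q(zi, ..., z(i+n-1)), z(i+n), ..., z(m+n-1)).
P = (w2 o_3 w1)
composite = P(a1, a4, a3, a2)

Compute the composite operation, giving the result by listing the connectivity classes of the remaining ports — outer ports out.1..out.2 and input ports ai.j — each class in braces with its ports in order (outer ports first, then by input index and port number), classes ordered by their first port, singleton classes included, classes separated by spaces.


Two ports join when wires chain via w2-identified ports.
after w1, the pattern on (a3, a2) reads {out.1, out.2, a2.2, a3.2} {a2.1} {a3.1} (out.j = its outer ports)
after w2, the pattern on (a1, a4, a3, a2) reads {out.1, a4.2} {out.2} {a1.1, a2.2, a3.2} {a1.2} {a2.1} {a3.1} {a4.1} (out.j = its outer ports)

{out.1, a4.2} {out.2} {a1.1, a2.2, a3.2} {a1.2} {a2.1} {a3.1} {a4.1}


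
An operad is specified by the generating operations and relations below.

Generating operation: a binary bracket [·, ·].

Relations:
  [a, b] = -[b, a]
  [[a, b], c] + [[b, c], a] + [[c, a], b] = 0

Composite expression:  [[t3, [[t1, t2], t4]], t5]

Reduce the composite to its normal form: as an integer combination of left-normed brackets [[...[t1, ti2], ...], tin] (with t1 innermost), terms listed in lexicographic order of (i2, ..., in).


-[[[[t1, t2], t4], t3], t5]

In the tensor algebra, words opening t1 carry the t1-anchored form.
Composite bracket: [[t3, [[t1, t2], t4]], t5]
Expanding via [a, b] = ab - ba: 16 signed words (2^4 = 16).
Coefficients come from the t1-initial words:
  the word t1t2t4t3t5 carries sign -1 and contributes -[[[[t1, t2], t4], t3], t5]


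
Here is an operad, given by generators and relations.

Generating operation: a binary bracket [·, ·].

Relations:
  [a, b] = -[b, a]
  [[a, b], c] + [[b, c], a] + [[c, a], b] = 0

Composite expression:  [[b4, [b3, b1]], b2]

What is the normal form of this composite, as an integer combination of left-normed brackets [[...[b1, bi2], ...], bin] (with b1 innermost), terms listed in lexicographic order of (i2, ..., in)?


[[[b1, b3], b4], b2]


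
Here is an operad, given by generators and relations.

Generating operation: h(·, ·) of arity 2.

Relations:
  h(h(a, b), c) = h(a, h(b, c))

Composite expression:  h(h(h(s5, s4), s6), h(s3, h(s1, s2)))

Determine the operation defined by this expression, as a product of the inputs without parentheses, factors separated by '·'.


All parenthesizations of h agree; list the s-inputs left to right.
h(s5, s4) linearizes to s5 · s4
h(h(s5, s4), s6) linearizes to s5 · s4 · s6
h(s1, s2) linearizes to s1 · s2
h(s3, h(s1, s2)) linearizes to s3 · s1 · s2
h(h(h(s5, s4), s6), h(s3, h(s1, s2))) linearizes to s5 · s4 · s6 · s3 · s1 · s2

s5 · s4 · s6 · s3 · s1 · s2


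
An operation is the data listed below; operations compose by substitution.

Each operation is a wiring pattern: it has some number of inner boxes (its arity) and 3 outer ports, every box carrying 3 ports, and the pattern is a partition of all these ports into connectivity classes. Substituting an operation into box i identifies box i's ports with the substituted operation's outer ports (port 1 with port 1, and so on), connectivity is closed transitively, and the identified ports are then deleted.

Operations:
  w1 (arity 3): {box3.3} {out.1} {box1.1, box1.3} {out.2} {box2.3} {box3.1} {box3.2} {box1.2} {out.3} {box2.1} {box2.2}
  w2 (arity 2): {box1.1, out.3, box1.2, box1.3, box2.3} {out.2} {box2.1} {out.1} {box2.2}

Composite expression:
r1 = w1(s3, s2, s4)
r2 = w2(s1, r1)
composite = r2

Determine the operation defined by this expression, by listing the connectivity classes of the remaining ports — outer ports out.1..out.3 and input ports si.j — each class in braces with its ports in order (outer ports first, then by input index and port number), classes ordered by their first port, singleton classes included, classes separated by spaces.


{out.1} {out.2} {out.3, s1.1, s1.2, s1.3} {s2.1} {s2.2} {s2.3} {s3.1, s3.3} {s3.2} {s4.1} {s4.2} {s4.3}

After gluing at w2, chains via deleted ports link the s-ports.
stage w1: inputs (s3, s2, s4), connectivity {out.1} {out.2} {out.3} {s2.1} {s2.2} {s2.3} {s3.1, s3.3} {s3.2} {s4.1} {s4.2} {s4.3}, out.j its boundary
stage w2: inputs (s1, s3, s2, s4), connectivity {out.1} {out.2} {out.3, s1.1, s1.2, s1.3} {s2.1} {s2.2} {s2.3} {s3.1, s3.3} {s3.2} {s4.1} {s4.2} {s4.3}, out.j its boundary


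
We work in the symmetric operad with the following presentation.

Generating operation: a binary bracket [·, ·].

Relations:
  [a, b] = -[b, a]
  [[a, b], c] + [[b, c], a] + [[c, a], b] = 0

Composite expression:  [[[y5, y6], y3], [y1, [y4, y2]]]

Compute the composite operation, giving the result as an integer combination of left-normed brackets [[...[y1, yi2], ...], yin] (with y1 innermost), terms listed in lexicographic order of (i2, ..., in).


-[[[[[y1, y2], y4], y3], y5], y6] + [[[[[y1, y2], y4], y3], y6], y5] + [[[[[y1, y2], y4], y5], y6], y3] - [[[[[y1, y2], y4], y6], y5], y3] + [[[[[y1, y4], y2], y3], y5], y6] - [[[[[y1, y4], y2], y3], y6], y5] - [[[[[y1, y4], y2], y5], y6], y3] + [[[[[y1, y4], y2], y6], y5], y3]

Skip Jacobi rewriting: expand, keep y1-initial words, read off terms.
Composite bracket: [[[y5, y6], y3], [y1, [y4, y2]]]
Applying ab - ba throughout gives 32 signed words (2^5 = 32).
Coefficients come from the y1-initial words:
  y1y2y4y3y5y6 (sign -1) contributes -[[[[[y1, y2], y4], y3], y5], y6]
  y1y2y4y3y6y5 (sign +1) contributes +[[[[[y1, y2], y4], y3], y6], y5]
  y1y2y4y5y6y3 (sign +1) contributes +[[[[[y1, y2], y4], y5], y6], y3]
  y1y2y4y6y5y3 (sign -1) contributes -[[[[[y1, y2], y4], y6], y5], y3]
  y1y4y2y3y5y6 (sign +1) contributes +[[[[[y1, y4], y2], y3], y5], y6]
  y1y4y2y3y6y5 (sign -1) contributes -[[[[[y1, y4], y2], y3], y6], y5]
  y1y4y2y5y6y3 (sign -1) contributes -[[[[[y1, y4], y2], y5], y6], y3]
  y1y4y2y6y5y3 (sign +1) contributes +[[[[[y1, y4], y2], y6], y5], y3]


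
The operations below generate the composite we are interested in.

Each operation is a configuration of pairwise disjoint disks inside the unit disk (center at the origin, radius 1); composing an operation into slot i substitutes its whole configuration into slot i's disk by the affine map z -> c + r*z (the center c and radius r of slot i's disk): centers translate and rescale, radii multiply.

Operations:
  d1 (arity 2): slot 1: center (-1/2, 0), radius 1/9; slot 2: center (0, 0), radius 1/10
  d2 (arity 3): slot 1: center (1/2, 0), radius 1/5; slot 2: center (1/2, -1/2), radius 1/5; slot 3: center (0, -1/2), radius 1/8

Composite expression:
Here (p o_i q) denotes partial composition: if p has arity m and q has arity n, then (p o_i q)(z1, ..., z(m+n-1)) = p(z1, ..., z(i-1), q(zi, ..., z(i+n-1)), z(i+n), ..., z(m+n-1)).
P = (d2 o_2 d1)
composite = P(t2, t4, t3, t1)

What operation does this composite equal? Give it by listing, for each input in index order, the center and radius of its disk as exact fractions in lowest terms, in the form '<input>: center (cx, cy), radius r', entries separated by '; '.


Only the slot chain above each t matters under d2; compose those maps.
tracing t2 down its 1-map path: center (1/2, 0), radius 1/5
tracing t4 down its 2-map path: center (2/5, -1/2), radius 1/45
tracing t3 down its 2-map path: center (1/2, -1/2), radius 1/50
tracing t1 down its 1-map path: center (0, -1/2), radius 1/8

t1: center (0, -1/2), radius 1/8; t2: center (1/2, 0), radius 1/5; t3: center (1/2, -1/2), radius 1/50; t4: center (2/5, -1/2), radius 1/45


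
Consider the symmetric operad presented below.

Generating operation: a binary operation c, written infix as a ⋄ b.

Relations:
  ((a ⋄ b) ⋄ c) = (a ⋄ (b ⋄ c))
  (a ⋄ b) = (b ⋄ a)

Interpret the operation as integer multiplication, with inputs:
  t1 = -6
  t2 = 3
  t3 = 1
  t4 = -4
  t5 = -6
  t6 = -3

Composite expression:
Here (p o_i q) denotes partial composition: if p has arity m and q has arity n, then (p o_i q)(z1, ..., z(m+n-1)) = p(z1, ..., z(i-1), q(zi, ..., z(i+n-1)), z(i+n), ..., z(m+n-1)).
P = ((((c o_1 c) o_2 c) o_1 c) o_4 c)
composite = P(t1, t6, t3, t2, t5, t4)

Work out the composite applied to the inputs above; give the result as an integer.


1296

(t1 ⋄ t6) = 18
(t2 ⋄ t5) = -18
(t3 ⋄ (t2 ⋄ t5)) = -18
((t1 ⋄ t6) ⋄ (t3 ⋄ (t2 ⋄ t5))) = -324
(((t1 ⋄ t6) ⋄ (t3 ⋄ (t2 ⋄ t5))) ⋄ t4) = 1296


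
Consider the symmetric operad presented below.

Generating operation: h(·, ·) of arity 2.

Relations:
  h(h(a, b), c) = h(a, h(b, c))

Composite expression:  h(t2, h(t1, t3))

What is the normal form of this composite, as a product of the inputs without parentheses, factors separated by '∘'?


t2 ∘ t1 ∘ t3

The h-tree's shape is irrelevant; the t-reading-order decides.
h(t1, t3) flattens to t1 ∘ t3
h(t2, h(t1, t3)) flattens to t2 ∘ t1 ∘ t3


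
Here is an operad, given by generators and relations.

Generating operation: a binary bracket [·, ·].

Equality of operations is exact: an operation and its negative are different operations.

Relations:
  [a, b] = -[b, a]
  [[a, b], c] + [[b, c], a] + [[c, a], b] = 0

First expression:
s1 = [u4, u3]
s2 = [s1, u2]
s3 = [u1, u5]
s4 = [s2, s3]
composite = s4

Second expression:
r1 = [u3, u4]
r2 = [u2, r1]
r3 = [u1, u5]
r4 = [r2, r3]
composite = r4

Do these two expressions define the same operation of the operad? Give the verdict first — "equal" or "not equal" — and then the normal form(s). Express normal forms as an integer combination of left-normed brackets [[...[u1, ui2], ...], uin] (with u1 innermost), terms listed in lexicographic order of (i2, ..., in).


equal: each reduces to -[[[[u1, u5], u2], u3], u4] + [[[[u1, u5], u2], u4], u3] + [[[[u1, u5], u3], u4], u2] - [[[[u1, u5], u4], u3], u2]


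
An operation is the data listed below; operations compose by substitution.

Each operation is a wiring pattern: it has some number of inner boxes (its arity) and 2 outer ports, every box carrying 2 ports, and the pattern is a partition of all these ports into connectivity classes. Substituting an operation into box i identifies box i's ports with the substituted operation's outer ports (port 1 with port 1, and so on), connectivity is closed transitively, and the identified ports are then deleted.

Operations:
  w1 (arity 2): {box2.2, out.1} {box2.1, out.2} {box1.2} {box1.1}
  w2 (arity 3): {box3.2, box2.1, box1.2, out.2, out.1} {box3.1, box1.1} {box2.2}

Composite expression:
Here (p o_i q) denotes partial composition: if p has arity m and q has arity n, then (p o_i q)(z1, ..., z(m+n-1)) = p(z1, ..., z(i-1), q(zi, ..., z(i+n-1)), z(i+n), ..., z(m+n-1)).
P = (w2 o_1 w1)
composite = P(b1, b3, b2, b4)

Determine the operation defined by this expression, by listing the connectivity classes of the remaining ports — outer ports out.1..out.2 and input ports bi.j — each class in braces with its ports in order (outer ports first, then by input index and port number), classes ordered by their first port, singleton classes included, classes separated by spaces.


{out.1, out.2, b2.1, b3.1, b4.2} {b1.1} {b1.2} {b2.2} {b3.2, b4.1}

Substituting into w2 glues patterns; closure does the rest.
composing w1 on (b1, b3), with out.j its own outer ports: {out.1, b3.2} {out.2, b3.1} {b1.1} {b1.2}
composing w2 on (b1, b3, b2, b4), with out.j its own outer ports: {out.1, out.2, b2.1, b3.1, b4.2} {b1.1} {b1.2} {b2.2} {b3.2, b4.1}


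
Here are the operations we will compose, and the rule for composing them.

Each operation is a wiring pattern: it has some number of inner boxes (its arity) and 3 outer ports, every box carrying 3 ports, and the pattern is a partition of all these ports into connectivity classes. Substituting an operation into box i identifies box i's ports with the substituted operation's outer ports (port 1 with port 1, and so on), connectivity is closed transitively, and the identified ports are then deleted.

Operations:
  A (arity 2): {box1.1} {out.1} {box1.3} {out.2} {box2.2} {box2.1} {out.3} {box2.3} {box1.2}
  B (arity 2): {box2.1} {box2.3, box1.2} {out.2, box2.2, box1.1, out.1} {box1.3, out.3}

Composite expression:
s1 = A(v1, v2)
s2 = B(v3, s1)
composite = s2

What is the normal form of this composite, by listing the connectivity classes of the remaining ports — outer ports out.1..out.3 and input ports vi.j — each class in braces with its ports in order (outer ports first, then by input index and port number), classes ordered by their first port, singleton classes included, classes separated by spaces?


Connectivity passes through glued B-boundaries; trace each wire chain.
composing A on (v1, v2), with out.j its own outer ports: {out.1} {out.2} {out.3} {v1.1} {v1.2} {v1.3} {v2.1} {v2.2} {v2.3}
composing B on (v3, v1, v2), with out.j its own outer ports: {out.1, out.2, v3.1} {out.3, v3.3} {v1.1} {v1.2} {v1.3} {v2.1} {v2.2} {v2.3} {v3.2}

{out.1, out.2, v3.1} {out.3, v3.3} {v1.1} {v1.2} {v1.3} {v2.1} {v2.2} {v2.3} {v3.2}


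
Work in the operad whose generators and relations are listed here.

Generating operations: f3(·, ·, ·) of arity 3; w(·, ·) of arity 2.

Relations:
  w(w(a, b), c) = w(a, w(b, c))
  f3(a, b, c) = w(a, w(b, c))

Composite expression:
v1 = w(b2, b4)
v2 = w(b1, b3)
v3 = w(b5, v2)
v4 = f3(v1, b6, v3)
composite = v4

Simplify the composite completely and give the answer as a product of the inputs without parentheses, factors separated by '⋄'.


b2 ⋄ b4 ⋄ b6 ⋄ b5 ⋄ b1 ⋄ b3

Every regrouping of f3 is equal, so read the b-inputs in written order.
w(b2, b4) flattens to b2 ⋄ b4
w(b1, b3) flattens to b1 ⋄ b3
w(b5, w(b1, b3)) flattens to b5 ⋄ b1 ⋄ b3
f3(w(b2, b4), b6, w(b5, w(b1, b3))) flattens to b2 ⋄ b4 ⋄ b6 ⋄ b5 ⋄ b1 ⋄ b3


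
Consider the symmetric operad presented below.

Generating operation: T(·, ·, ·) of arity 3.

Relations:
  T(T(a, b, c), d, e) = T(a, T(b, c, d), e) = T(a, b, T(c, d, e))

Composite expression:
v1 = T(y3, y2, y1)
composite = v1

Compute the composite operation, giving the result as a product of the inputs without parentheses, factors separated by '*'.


y3 * y2 * y1

Every regrouping of T is equal, so read the y-inputs in written order.
T(y3, y2, y1) unparenthesizes to y3 * y2 * y1


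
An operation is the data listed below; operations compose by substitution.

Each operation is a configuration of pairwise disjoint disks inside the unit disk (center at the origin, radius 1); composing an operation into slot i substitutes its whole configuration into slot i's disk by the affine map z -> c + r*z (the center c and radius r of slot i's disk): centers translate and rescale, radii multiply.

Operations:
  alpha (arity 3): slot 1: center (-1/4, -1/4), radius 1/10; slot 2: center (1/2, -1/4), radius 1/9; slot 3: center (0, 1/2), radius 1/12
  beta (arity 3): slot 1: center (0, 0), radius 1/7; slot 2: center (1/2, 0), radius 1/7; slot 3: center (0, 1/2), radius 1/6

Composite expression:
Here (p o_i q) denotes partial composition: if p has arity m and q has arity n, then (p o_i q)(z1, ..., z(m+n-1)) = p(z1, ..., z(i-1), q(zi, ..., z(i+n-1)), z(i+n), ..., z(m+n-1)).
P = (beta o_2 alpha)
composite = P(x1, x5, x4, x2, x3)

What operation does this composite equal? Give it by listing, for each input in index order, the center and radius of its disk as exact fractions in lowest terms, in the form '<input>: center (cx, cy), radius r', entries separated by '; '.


x1: center (0, 0), radius 1/7; x2: center (1/2, 1/14), radius 1/84; x3: center (0, 1/2), radius 1/6; x4: center (4/7, -1/28), radius 1/63; x5: center (13/28, -1/28), radius 1/70

Follow each x-input down from beta: c' goes to c + r*c', radius to r*r'.
x1 passes through 1 substitution, ending at center (0, 0), radius 1/7
x5 passes through 2 substitutions, ending at center (13/28, -1/28), radius 1/70
x4 passes through 2 substitutions, ending at center (4/7, -1/28), radius 1/63
x2 passes through 2 substitutions, ending at center (1/2, 1/14), radius 1/84
x3 passes through 1 substitution, ending at center (0, 1/2), radius 1/6


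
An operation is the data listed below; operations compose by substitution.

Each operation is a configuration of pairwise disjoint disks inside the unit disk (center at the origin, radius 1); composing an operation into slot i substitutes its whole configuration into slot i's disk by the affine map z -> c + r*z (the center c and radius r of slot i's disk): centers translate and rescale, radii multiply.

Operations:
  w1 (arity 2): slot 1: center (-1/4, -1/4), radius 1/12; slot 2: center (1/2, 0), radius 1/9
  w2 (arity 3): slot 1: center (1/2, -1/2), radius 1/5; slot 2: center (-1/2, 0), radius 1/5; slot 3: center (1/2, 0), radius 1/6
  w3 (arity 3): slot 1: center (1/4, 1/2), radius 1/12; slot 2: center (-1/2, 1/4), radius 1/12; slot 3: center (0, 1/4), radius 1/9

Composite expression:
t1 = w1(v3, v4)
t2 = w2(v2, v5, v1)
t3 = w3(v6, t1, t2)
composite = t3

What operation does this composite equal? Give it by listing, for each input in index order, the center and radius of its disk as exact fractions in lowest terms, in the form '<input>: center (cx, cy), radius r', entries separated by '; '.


v1: center (1/18, 1/4), radius 1/54; v2: center (1/18, 7/36), radius 1/45; v3: center (-25/48, 11/48), radius 1/144; v4: center (-11/24, 1/4), radius 1/108; v5: center (-1/18, 1/4), radius 1/45; v6: center (1/4, 1/2), radius 1/12

Below w3, radii multiply path by path; the v-disk centers shift.
for v6, the 1-step affine chain lands on center (1/4, 1/2), radius 1/12
for v3, the 2-step affine chain lands on center (-25/48, 11/48), radius 1/144
for v4, the 2-step affine chain lands on center (-11/24, 1/4), radius 1/108
for v2, the 2-step affine chain lands on center (1/18, 7/36), radius 1/45
for v5, the 2-step affine chain lands on center (-1/18, 1/4), radius 1/45
for v1, the 2-step affine chain lands on center (1/18, 1/4), radius 1/54
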